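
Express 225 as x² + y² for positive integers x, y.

We need to find integers x, y > 0 such that x² + y² = 225.
Trying x = 9: y² = 225 - 9² = 225 - 81 = 144
y = 12
Check: 9² + 12² = 81 + 144 = 225 ✓

225 = 9² + 12²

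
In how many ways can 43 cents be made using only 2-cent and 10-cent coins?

We need non-negative integers (x, y) with 2x + 10y = 43.
For each x from 0 to 21, check if (43 - 2x) is a non-negative multiple of 10.
Solutions (x, y): none
Count: 0

0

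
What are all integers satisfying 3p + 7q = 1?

Step 1: Compute gcd(3, 7) = 1.
Since 1 divides 1, solutions exist.

Step 2: Find a particular solution using extended Euclidean algorithm.
We get p₀ = -2, q₀ = 1.
Check: 3*-2 + 7*1 = 1 = 1 ✓

Step 3: Write the general solution.
p = -2 + (7/1)t = -2 + 7t
q = 1 - (3/1)t = 1 - 3t
for any integer t.

p = -2 + 7t, q = 1 - 3t for integer t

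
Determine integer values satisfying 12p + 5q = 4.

Step 1: Check solvability.
gcd(12, 5) = 1
Since 1 divides 4, solutions exist.

Step 2: Apply extended Euclidean algorithm to find gcd.
We find integers such that 12*x0 + 5*y0 = 1

Step 3: Scale the particular solution.
Multiply by 4/1 = 4:
p = -8, q = 20

Step 4: Verify.
12*(-8) + 5*(20) = 4 = 4 ✓

p = -8, q = 20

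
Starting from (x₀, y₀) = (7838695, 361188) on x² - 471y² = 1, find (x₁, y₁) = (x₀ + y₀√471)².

Solutions to x² - Dy² = 1 are generated by powers of (x₀ + y₀√D).
The next solution satisfies x₁ + y₁√471 = (x₀ + y₀√471)², giving:
x₁ = x₀² + 471y₀² = 7838695² + 471·361188² = 61445139303025 + 61445139303024 = 122890278606049
y₁ = 2x₀y₀ = 2·7838695·361188 = 5662485139320

Verify: 122890278606049² - 471·5662485139320² = 15102020575872344550539390401 - 15102020575872344550539390400 = 1 ✓

x = 122890278606049, y = 5662485139320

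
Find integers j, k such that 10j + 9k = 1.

Step 1: Check solvability.
gcd(10, 9) = 1
Since 1 divides 1, solutions exist.

Step 2: Apply extended Euclidean algorithm to find gcd.
We find integers such that 10*x0 + 9*y0 = 1

Step 3: Scale the particular solution.
Multiply by 1/1 = 1:
j = 1, k = -1

Step 4: Verify.
10*(1) + 9*(-1) = 1 = 1 ✓

j = 1, k = -1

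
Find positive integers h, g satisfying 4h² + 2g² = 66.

Try small values of h and check whether (66 - 4h²)/2 is a perfect square.
h = 4: 4·4² = 64, so 2g² = 66 - 64 = 2, giving g² = 1, g = 1.
Check: 4·4² + 2·1² = 64 + 2 = 66 ✓

h = 4, g = 1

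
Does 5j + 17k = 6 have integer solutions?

Step 1: Compute gcd(5, 17).
gcd(5, 17) = 1

Step 2: Check divisibility.
Does 1 divide 6? 6 = 1 x 6, so yes.

By the theorem on linear Diophantine equations, 5j + 17k = 6 has integer solutions if and only if gcd(5, 17) divides 6. Since 1 | 6, solutions exist.

Yes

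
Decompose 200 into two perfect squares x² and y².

We need to find integers x, y > 0 such that x² + y² = 200.
Trying x = 2: y² = 200 - 2² = 200 - 4 = 196
y = 14
Check: 2² + 14² = 4 + 196 = 200 ✓

200 = 2² + 14²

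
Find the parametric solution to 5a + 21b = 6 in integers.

Step 1: Compute gcd(5, 21) = 1.
Since 1 divides 6, solutions exist.

Step 2: Find a particular solution using extended Euclidean algorithm.
We get a₀ = -24, b₀ = 6.
Check: 5*-24 + 21*6 = 6 = 6 ✓

Step 3: Write the general solution.
a = -24 + (21/1)t = -24 + 21t
b = 6 - (5/1)t = 6 - 5t
for any integer t.

a = -24 + 21t, b = 6 - 5t for integer t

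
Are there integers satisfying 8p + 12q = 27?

Step 1: Compute gcd(8, 12).
gcd(8, 12) = 4

Step 2: Check divisibility.
Does 4 divide 27? 27 = 4 x 6 + 3, so no.

By the theorem on linear Diophantine equations, 8p + 12q = 27 has integer solutions if and only if gcd(8, 12) divides 27. Since 4 does not divide 27, no solutions exist.

No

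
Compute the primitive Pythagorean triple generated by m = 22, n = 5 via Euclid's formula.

a = m² - n² = 22² - 5² = 484 - 25 = 459
b = 2mn = 2·22·5 = 220
c = m² + n² = 484 + 25 = 509
Verify: 459² + 220² = 210681 + 48400 = 259081 = 509² ✓

(459, 220, 509)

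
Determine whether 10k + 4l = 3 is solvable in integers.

Step 1: Compute gcd(10, 4).
gcd(10, 4) = 2

Step 2: Check divisibility.
Does 2 divide 3? 3 = 2 x 1 + 1, so no.

By the theorem on linear Diophantine equations, 10k + 4l = 3 has integer solutions if and only if gcd(10, 4) divides 3. Since 2 does not divide 3, no solutions exist.

No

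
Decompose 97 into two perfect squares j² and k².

We need to find integers j, k > 0 such that j² + k² = 97.
Trying j = 4: k² = 97 - 4² = 97 - 16 = 81
k = 9
Check: 4² + 9² = 16 + 81 = 97 ✓

97 = 4² + 9²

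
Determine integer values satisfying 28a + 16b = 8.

Step 1: Check solvability.
gcd(28, 16) = 4
Since 4 divides 8, solutions exist.

Step 2: Apply extended Euclidean algorithm to find gcd.
We find integers such that 28*x0 + 16*y0 = 4

Step 3: Scale the particular solution.
Multiply by 8/4 = 2:
a = -2, b = 4

Step 4: Verify.
28*(-2) + 16*(4) = 8 = 8 ✓

a = -2, b = 4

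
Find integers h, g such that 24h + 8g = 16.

Step 1: Check solvability.
gcd(24, 8) = 8
Since 8 divides 16, solutions exist.

Step 2: Apply extended Euclidean algorithm to find gcd.
We find integers such that 24*x0 + 8*y0 = 8

Step 3: Scale the particular solution.
Multiply by 16/8 = 2:
h = 0, g = 2

Step 4: Verify.
24*(0) + 8*(2) = 16 = 16 ✓

h = 0, g = 2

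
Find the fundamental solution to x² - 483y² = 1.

We seek the smallest positive integers (x, y) with x² - 483y² = 1, i.e., x² = 483y² + 1.
Try successive y values:
y = 1: x² = 483·1² + 1 = 484, x = 22 ✓

Verify: 22² - 483·1² = 484 - 483 = 1 ✓

x = 22, y = 1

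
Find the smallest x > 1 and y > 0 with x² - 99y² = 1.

We seek the smallest positive integers (x, y) with x² - 99y² = 1, i.e., x² = 99y² + 1.
Try successive y values:
y = 1: x² = 99·1² + 1 = 100, x = 10 ✓

Verify: 10² - 99·1² = 100 - 99 = 1 ✓

x = 10, y = 1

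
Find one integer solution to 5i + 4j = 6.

Step 1: Check solvability.
gcd(5, 4) = 1
Since 1 divides 6, solutions exist.

Step 2: Apply extended Euclidean algorithm to find gcd.
We find integers such that 5*x0 + 4*y0 = 1

Step 3: Scale the particular solution.
Multiply by 6/1 = 6:
i = 6, j = -6

Step 4: Verify.
5*(6) + 4*(-6) = 6 = 6 ✓

i = 6, j = -6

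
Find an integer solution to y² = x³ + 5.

Try small integer x values and check whether x³ + 5 is a perfect square.
x = -1: x³ + 5 = -1³ + 5 = -1 + 5 = 4
Is 4 a perfect square? 2² = 4 ✓
So (x, y) = (-1, -2) is a solution.

x = -1, y = -2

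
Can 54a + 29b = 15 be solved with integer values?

Step 1: Compute gcd(54, 29).
gcd(54, 29) = 1

Step 2: Check divisibility.
Does 1 divide 15? 15 = 1 x 15, so yes.

By the theorem on linear Diophantine equations, 54a + 29b = 15 has integer solutions if and only if gcd(54, 29) divides 15. Since 1 | 15, solutions exist.

Yes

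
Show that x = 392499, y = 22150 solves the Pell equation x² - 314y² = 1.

Compute x² = 392499² = 154055465001
Compute 314y² = 314·22150² = 314·490622500 = 154055465000
x² - 314y² = 154055465001 - 154055465000 = 1
Since this equals 1, (392499, 22150) is a solution.

Yes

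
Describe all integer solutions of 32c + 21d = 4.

Step 1: Compute gcd(32, 21) = 1.
Since 1 divides 4, solutions exist.

Step 2: Find a particular solution using extended Euclidean algorithm.
We get c₀ = 8, d₀ = -12.
Check: 32*8 + 21*-12 = 4 = 4 ✓

Step 3: Write the general solution.
c = 8 + (21/1)t = 8 + 21t
d = -12 - (32/1)t = -12 - 32t
for any integer t.

c = 8 + 21t, d = -12 - 32t for integer t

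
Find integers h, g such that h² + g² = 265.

We need to find integers h, g > 0 such that h² + g² = 265.
Trying h = 3: g² = 265 - 3² = 265 - 9 = 256
g = 16
Check: 3² + 16² = 9 + 256 = 265 ✓

265 = 3² + 16²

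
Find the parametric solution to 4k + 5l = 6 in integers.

Step 1: Compute gcd(4, 5) = 1.
Since 1 divides 6, solutions exist.

Step 2: Find a particular solution using extended Euclidean algorithm.
We get k₀ = -6, l₀ = 6.
Check: 4*-6 + 5*6 = 6 = 6 ✓

Step 3: Write the general solution.
k = -6 + (5/1)t = -6 + 5t
l = 6 - (4/1)t = 6 - 4t
for any integer t.

k = -6 + 5t, l = 6 - 4t for integer t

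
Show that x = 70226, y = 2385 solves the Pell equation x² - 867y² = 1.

Compute x² = 70226² = 4931691076
Compute 867y² = 867·2385² = 867·5688225 = 4931691075
x² - 867y² = 4931691076 - 4931691075 = 1
Since this equals 1, (70226, 2385) is a solution.

Yes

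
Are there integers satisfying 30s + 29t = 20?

Step 1: Compute gcd(30, 29).
gcd(30, 29) = 1

Step 2: Check divisibility.
Does 1 divide 20? 20 = 1 x 20, so yes.

By the theorem on linear Diophantine equations, 30s + 29t = 20 has integer solutions if and only if gcd(30, 29) divides 20. Since 1 | 20, solutions exist.

Yes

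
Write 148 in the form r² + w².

We need to find integers r, w > 0 such that r² + w² = 148.
Trying r = 2: w² = 148 - 2² = 148 - 4 = 144
w = 12
Check: 2² + 12² = 4 + 144 = 148 ✓

148 = 2² + 12²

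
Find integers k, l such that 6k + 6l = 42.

Step 1: Check solvability.
gcd(6, 6) = 6
Since 6 divides 42, solutions exist.

Step 2: Apply extended Euclidean algorithm to find gcd.
We find integers such that 6*x0 + 6*y0 = 6

Step 3: Scale the particular solution.
Multiply by 42/6 = 7:
k = 0, l = 7

Step 4: Verify.
6*(0) + 6*(7) = 42 = 42 ✓

k = 0, l = 7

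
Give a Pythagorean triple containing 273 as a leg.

We need the other leg and hypotenuse such that 273² + x² = c².
Take x = 736, c = 785: 273² + 736² = 74529 + 541696 = 616225 = 785² ✓
Triple: (273, 736, 785)

(273, 736, 785)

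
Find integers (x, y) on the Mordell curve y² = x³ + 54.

Try small integer x values and check whether x³ + 54 is a perfect square.
x = 3: x³ + 54 = 3³ + 54 = 27 + 54 = 81
Is 81 a perfect square? 9² = 81 ✓
So (x, y) = (3, -9) is a solution.

x = 3, y = -9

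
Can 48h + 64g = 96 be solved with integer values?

Step 1: Compute gcd(48, 64).
gcd(48, 64) = 16

Step 2: Check divisibility.
Does 16 divide 96? 96 = 16 x 6, so yes.

By the theorem on linear Diophantine equations, 48h + 64g = 96 has integer solutions if and only if gcd(48, 64) divides 96. Since 16 | 96, solutions exist.

Yes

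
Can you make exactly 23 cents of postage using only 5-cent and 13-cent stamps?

We need non-negative x, y with 5x + 13y = 23.
gcd(5, 13) = 1 divides 23, so integer solutions exist.
Search for a non-negative one: x = 2 gives 13y = 23 - 10 = 13, so y = 1.
Check: 5·2 + 13·1 = 23 ✓

Yes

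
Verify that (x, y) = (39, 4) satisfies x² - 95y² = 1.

Compute x² = 39² = 1521
Compute 95y² = 95·4² = 95·16 = 1520
x² - 95y² = 1521 - 1520 = 1
Since this equals 1, (39, 4) is a solution.

Yes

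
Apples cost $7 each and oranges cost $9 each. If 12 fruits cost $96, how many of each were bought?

Let a = apples, o = oranges.
a + o = 12
7a + 9o = 96
Substitute o = 12 - a:
7a + 9(12 - a) = 96
(7 - 9)a = 96 - 108
-2a = -12
a = 6, o = 12 - 6 = 6

Apples: 6, Oranges: 6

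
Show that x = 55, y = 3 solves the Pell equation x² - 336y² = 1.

Compute x² = 55² = 3025
Compute 336y² = 336·3² = 336·9 = 3024
x² - 336y² = 3025 - 3024 = 1
Since this equals 1, (55, 3) is a solution.

Yes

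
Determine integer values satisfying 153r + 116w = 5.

Step 1: Check solvability.
gcd(153, 116) = 1
Since 1 divides 5, solutions exist.

Step 2: Apply extended Euclidean algorithm to find gcd.
We find integers such that 153*x0 + 116*y0 = 1

Step 3: Scale the particular solution.
Multiply by 5/1 = 5:
r = -235, w = 310

Step 4: Verify.
153*(-235) + 116*(310) = 5 = 5 ✓

r = -235, w = 310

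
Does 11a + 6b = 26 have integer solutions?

Step 1: Compute gcd(11, 6).
gcd(11, 6) = 1

Step 2: Check divisibility.
Does 1 divide 26? 26 = 1 x 26, so yes.

By the theorem on linear Diophantine equations, 11a + 6b = 26 has integer solutions if and only if gcd(11, 6) divides 26. Since 1 | 26, solutions exist.

Yes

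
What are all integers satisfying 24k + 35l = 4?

Step 1: Compute gcd(24, 35) = 1.
Since 1 divides 4, solutions exist.

Step 2: Find a particular solution using extended Euclidean algorithm.
We get k₀ = -64, l₀ = 44.
Check: 24*-64 + 35*44 = 4 = 4 ✓

Step 3: Write the general solution.
k = -64 + (35/1)t = -64 + 35t
l = 44 - (24/1)t = 44 - 24t
for any integer t.

k = -64 + 35t, l = 44 - 24t for integer t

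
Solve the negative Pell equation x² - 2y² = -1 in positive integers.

We need x² = 2y² - 1. Try successive y:
y = 1: x² = 2·1² - 1 = 1 = 1² ✓
Check: 1² - 2·1² = 1 - 2 = -1 ✓

x = 1, y = 1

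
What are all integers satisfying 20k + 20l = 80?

Step 1: Compute gcd(20, 20) = 20.
Since 20 divides 80, solutions exist.

Step 2: Find a particular solution using extended Euclidean algorithm.
We get k₀ = 0, l₀ = 4.
Check: 20*0 + 20*4 = 80 = 80 ✓

Step 3: Write the general solution.
k = 0 + (20/20)t = 0 + 1t
l = 4 - (20/20)t = 4 - 1t
for any integer t.

k = 0 + 1t, l = 4 - 1t for integer t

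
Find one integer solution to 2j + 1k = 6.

Step 1: Check solvability.
gcd(2, 1) = 1
Since 1 divides 6, solutions exist.

Step 2: Apply extended Euclidean algorithm to find gcd.
We find integers such that 2*x0 + 1*y0 = 1

Step 3: Scale the particular solution.
Multiply by 6/1 = 6:
j = 0, k = 6

Step 4: Verify.
2*(0) + 1*(6) = 6 = 6 ✓

j = 0, k = 6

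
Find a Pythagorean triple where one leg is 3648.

We need the other leg and hypotenuse such that 3648² + x² = c².
Take x = 1989, c = 4155: 3648² + 1989² = 13307904 + 3956121 = 17264025 = 4155² ✓
Triple: (1989, 3648, 4155)

(1989, 3648, 4155)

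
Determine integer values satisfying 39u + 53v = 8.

Step 1: Check solvability.
gcd(39, 53) = 1
Since 1 divides 8, solutions exist.

Step 2: Apply extended Euclidean algorithm to find gcd.
We find integers such that 39*x0 + 53*y0 = 1

Step 3: Scale the particular solution.
Multiply by 8/1 = 8:
u = -152, v = 112

Step 4: Verify.
39*(-152) + 53*(112) = 8 = 8 ✓

u = -152, v = 112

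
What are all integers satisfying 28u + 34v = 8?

Step 1: Compute gcd(28, 34) = 2.
Since 2 divides 8, solutions exist.

Step 2: Find a particular solution using extended Euclidean algorithm.
We get u₀ = -24, v₀ = 20.
Check: 28*-24 + 34*20 = 8 = 8 ✓

Step 3: Write the general solution.
u = -24 + (34/2)t = -24 + 17t
v = 20 - (28/2)t = 20 - 14t
for any integer t.

u = -24 + 17t, v = 20 - 14t for integer t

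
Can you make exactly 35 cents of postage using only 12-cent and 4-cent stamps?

We need non-negative x, y with 12x + 4y = 35.
gcd(12, 4) = 4, and 4 does not divide 35.
No integer solutions exist, so certainly no non-negative ones.

No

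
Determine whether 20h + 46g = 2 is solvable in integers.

Step 1: Compute gcd(20, 46).
gcd(20, 46) = 2

Step 2: Check divisibility.
Does 2 divide 2? 2 = 2 x 1, so yes.

By the theorem on linear Diophantine equations, 20h + 46g = 2 has integer solutions if and only if gcd(20, 46) divides 2. Since 2 | 2, solutions exist.

Yes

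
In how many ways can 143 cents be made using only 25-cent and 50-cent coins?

We need non-negative integers (x, y) with 25x + 50y = 143.
For each x from 0 to 5, check if (143 - 25x) is a non-negative multiple of 50.
Solutions (x, y): none
Count: 0

0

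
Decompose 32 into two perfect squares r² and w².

We need to find integers r, w > 0 such that r² + w² = 32.
Trying r = 4: w² = 32 - 4² = 32 - 16 = 16
w = 4
Check: 4² + 4² = 16 + 16 = 32 ✓

32 = 4² + 4²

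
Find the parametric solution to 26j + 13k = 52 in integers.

Step 1: Compute gcd(26, 13) = 13.
Since 13 divides 52, solutions exist.

Step 2: Find a particular solution using extended Euclidean algorithm.
We get j₀ = 0, k₀ = 4.
Check: 26*0 + 13*4 = 52 = 52 ✓

Step 3: Write the general solution.
j = 0 + (13/13)t = 0 + 1t
k = 4 - (26/13)t = 4 - 2t
for any integer t.

j = 0 + 1t, k = 4 - 2t for integer t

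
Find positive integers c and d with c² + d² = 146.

We need to find integers c, d > 0 such that c² + d² = 146.
Trying c = 5: d² = 146 - 5² = 146 - 25 = 121
d = 11
Check: 5² + 11² = 25 + 121 = 146 ✓

146 = 5² + 11²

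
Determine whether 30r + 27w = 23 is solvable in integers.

Step 1: Compute gcd(30, 27).
gcd(30, 27) = 3

Step 2: Check divisibility.
Does 3 divide 23? 23 = 3 x 7 + 2, so no.

By the theorem on linear Diophantine equations, 30r + 27w = 23 has integer solutions if and only if gcd(30, 27) divides 23. Since 3 does not divide 23, no solutions exist.

No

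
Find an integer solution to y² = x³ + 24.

Try small integer x values and check whether x³ + 24 is a perfect square.
x = 1: x³ + 24 = 1³ + 24 = 1 + 24 = 25
Is 25 a perfect square? 5² = 25 ✓
So (x, y) = (1, -5) is a solution.

x = 1, y = -5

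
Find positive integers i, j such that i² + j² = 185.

Search for i with 185 - i² a perfect square.
i = 4: 185 - 4² = 185 - 16 = 169 = 13² ✓
So i = 4, j = 13.

i = 4, j = 13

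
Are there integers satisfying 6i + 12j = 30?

Step 1: Compute gcd(6, 12).
gcd(6, 12) = 6

Step 2: Check divisibility.
Does 6 divide 30? 30 = 6 x 5, so yes.

By the theorem on linear Diophantine equations, 6i + 12j = 30 has integer solutions if and only if gcd(6, 12) divides 30. Since 6 | 30, solutions exist.

Yes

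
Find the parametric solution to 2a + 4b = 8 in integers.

Step 1: Compute gcd(2, 4) = 2.
Since 2 divides 8, solutions exist.

Step 2: Find a particular solution using extended Euclidean algorithm.
We get a₀ = 4, b₀ = 0.
Check: 2*4 + 4*0 = 8 = 8 ✓

Step 3: Write the general solution.
a = 4 + (4/2)t = 4 + 2t
b = 0 - (2/2)t = 0 - 1t
for any integer t.

a = 4 + 2t, b = 0 - 1t for integer t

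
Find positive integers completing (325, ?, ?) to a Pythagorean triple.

We need the other leg and hypotenuse such that 325² + x² = c².
Take x = 360, c = 485: 325² + 360² = 105625 + 129600 = 235225 = 485² ✓
Triple: (325, 360, 485)

(325, 360, 485)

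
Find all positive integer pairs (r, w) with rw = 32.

The positive divisors of 32 are: 1, 2, 4, 8, 16, 32.
Each divisor d gives the pair (d, 32/d):
(1, 32), (2, 16), (4, 8), (8, 4), (16, 2), (32, 1)

(1, 32), (2, 16), (4, 8), (8, 4), (16, 2), (32, 1)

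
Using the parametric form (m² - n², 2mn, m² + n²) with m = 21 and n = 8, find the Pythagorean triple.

a = m² - n² = 21² - 8² = 441 - 64 = 377
b = 2mn = 2·21·8 = 336
c = m² + n² = 441 + 64 = 505
Verify: 377² + 336² = 142129 + 112896 = 255025 = 505² ✓

(377, 336, 505)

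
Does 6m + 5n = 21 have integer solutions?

Step 1: Compute gcd(6, 5).
gcd(6, 5) = 1

Step 2: Check divisibility.
Does 1 divide 21? 21 = 1 x 21, so yes.

By the theorem on linear Diophantine equations, 6m + 5n = 21 has integer solutions if and only if gcd(6, 5) divides 21. Since 1 | 21, solutions exist.

Yes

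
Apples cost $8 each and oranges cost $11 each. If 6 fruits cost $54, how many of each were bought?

Let a = apples, o = oranges.
a + o = 6
8a + 11o = 54
Substitute o = 6 - a:
8a + 11(6 - a) = 54
(8 - 11)a = 54 - 66
-3a = -12
a = 4, o = 6 - 4 = 2

Apples: 4, Oranges: 2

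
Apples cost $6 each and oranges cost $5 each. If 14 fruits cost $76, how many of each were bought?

Let a = apples, o = oranges.
a + o = 14
6a + 5o = 76
Substitute o = 14 - a:
6a + 5(14 - a) = 76
(6 - 5)a = 76 - 70
1a = 6
a = 6, o = 14 - 6 = 8

Apples: 6, Oranges: 8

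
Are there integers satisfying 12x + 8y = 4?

Step 1: Compute gcd(12, 8).
gcd(12, 8) = 4

Step 2: Check divisibility.
Does 4 divide 4? 4 = 4 x 1, so yes.

By the theorem on linear Diophantine equations, 12x + 8y = 4 has integer solutions if and only if gcd(12, 8) divides 4. Since 4 | 4, solutions exist.

Yes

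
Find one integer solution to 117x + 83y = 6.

Step 1: Check solvability.
gcd(117, 83) = 1
Since 1 divides 6, solutions exist.

Step 2: Apply extended Euclidean algorithm to find gcd.
We find integers such that 117*x0 + 83*y0 = 1

Step 3: Scale the particular solution.
Multiply by 6/1 = 6:
x = 132, y = -186

Step 4: Verify.
117*(132) + 83*(-186) = 6 = 6 ✓

x = 132, y = -186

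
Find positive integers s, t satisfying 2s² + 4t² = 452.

Try small values of s and check whether (452 - 2s²)/4 is a perfect square.
s = 8: 2·8² = 128, so 4t² = 452 - 128 = 324, giving t² = 81, t = 9.
Check: 2·8² + 4·9² = 128 + 324 = 452 ✓

s = 8, t = 9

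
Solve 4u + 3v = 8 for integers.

Step 1: Check solvability.
gcd(4, 3) = 1
Since 1 divides 8, solutions exist.

Step 2: Apply extended Euclidean algorithm to find gcd.
We find integers such that 4*x0 + 3*y0 = 1

Step 3: Scale the particular solution.
Multiply by 8/1 = 8:
u = 8, v = -8

Step 4: Verify.
4*(8) + 3*(-8) = 8 = 8 ✓

u = 8, v = -8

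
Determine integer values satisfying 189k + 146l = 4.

Step 1: Check solvability.
gcd(189, 146) = 1
Since 1 divides 4, solutions exist.

Step 2: Apply extended Euclidean algorithm to find gcd.
We find integers such that 189*x0 + 146*y0 = 1

Step 3: Scale the particular solution.
Multiply by 4/1 = 4:
k = 68, l = -88

Step 4: Verify.
189*(68) + 146*(-88) = 4 = 4 ✓

k = 68, l = -88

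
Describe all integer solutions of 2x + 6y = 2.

Step 1: Compute gcd(2, 6) = 2.
Since 2 divides 2, solutions exist.

Step 2: Find a particular solution using extended Euclidean algorithm.
We get x₀ = 1, y₀ = 0.
Check: 2*1 + 6*0 = 2 = 2 ✓

Step 3: Write the general solution.
x = 1 + (6/2)t = 1 + 3t
y = 0 - (2/2)t = 0 - 1t
for any integer t.

x = 1 + 3t, y = 0 - 1t for integer t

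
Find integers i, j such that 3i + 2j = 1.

Step 1: Check solvability.
gcd(3, 2) = 1
Since 1 divides 1, solutions exist.

Step 2: Apply extended Euclidean algorithm to find gcd.
We find integers such that 3*x0 + 2*y0 = 1

Step 3: Scale the particular solution.
Multiply by 1/1 = 1:
i = 1, j = -1

Step 4: Verify.
3*(1) + 2*(-1) = 1 = 1 ✓

i = 1, j = -1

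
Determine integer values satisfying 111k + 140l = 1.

Step 1: Check solvability.
gcd(111, 140) = 1
Since 1 divides 1, solutions exist.

Step 2: Apply extended Euclidean algorithm to find gcd.
We find integers such that 111*x0 + 140*y0 = 1

Step 3: Scale the particular solution.
Multiply by 1/1 = 1:
k = -29, l = 23

Step 4: Verify.
111*(-29) + 140*(23) = 1 = 1 ✓

k = -29, l = 23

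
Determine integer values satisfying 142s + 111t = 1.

Step 1: Check solvability.
gcd(142, 111) = 1
Since 1 divides 1, solutions exist.

Step 2: Apply extended Euclidean algorithm to find gcd.
We find integers such that 142*x0 + 111*y0 = 1

Step 3: Scale the particular solution.
Multiply by 1/1 = 1:
s = 43, t = -55

Step 4: Verify.
142*(43) + 111*(-55) = 1 = 1 ✓

s = 43, t = -55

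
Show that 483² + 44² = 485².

Compute a² + b²:
483² + 44² = 233289 + 1936 = 235225
Compute c²:
485² = 235225
Since 235225 = 235225, it is a Pythagorean triple.

Yes, it is a Pythagorean triple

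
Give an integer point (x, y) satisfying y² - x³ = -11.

Try small integer x values and check whether x³ - 11 is a perfect square.
x = 15: x³ - 11 = 15³ - 11 = 3375 - 11 = 3364
Is 3364 a perfect square? 58² = 3364 ✓
So (x, y) = (15, 58) is a solution.

x = 15, y = 58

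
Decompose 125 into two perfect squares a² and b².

We need to find integers a, b > 0 such that a² + b² = 125.
Trying a = 2: b² = 125 - 2² = 125 - 4 = 121
b = 11
Check: 2² + 11² = 4 + 121 = 125 ✓

125 = 2² + 11²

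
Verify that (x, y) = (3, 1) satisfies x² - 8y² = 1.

Compute x² = 3² = 9
Compute 8y² = 8·1² = 8·1 = 8
x² - 8y² = 9 - 8 = 1
Since this equals 1, (3, 1) is a solution.

Yes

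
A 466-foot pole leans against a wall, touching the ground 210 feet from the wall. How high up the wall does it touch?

The ladder, wall, and ground form a right triangle with hypotenuse 466 and one leg 210.
By the Pythagorean theorem: h² = 466² - 210² = 217156 - 44100 = 173056
h = √173056 = 416 feet

416 feet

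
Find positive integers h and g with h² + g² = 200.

We need to find integers h, g > 0 such that h² + g² = 200.
Trying h = 2: g² = 200 - 2² = 200 - 4 = 196
g = 14
Check: 2² + 14² = 4 + 196 = 200 ✓

200 = 2² + 14²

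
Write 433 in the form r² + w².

We need to find integers r, w > 0 such that r² + w² = 433.
Trying r = 12: w² = 433 - 12² = 433 - 144 = 289
w = 17
Check: 12² + 17² = 144 + 289 = 433 ✓

433 = 12² + 17²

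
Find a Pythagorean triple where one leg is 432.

We need the other leg and hypotenuse such that 432² + x² = c².
Take x = 665, c = 793: 432² + 665² = 186624 + 442225 = 628849 = 793² ✓
Triple: (665, 432, 793)

(665, 432, 793)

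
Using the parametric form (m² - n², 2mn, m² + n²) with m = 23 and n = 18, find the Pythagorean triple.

a = m² - n² = 529 - 324 = 205
b = 2mn = 2·23·18 = 828
c = m² + n² = 529 + 324 = 853
Verify: 205² + 828² = 42025 + 685584 = 727609 = 853² ✓

(205, 828, 853)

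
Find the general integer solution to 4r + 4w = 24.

Step 1: Compute gcd(4, 4) = 4.
Since 4 divides 24, solutions exist.

Step 2: Find a particular solution using extended Euclidean algorithm.
We get r₀ = 0, w₀ = 6.
Check: 4*0 + 4*6 = 24 = 24 ✓

Step 3: Write the general solution.
r = 0 + (4/4)t = 0 + 1t
w = 6 - (4/4)t = 6 - 1t
for any integer t.

r = 0 + 1t, w = 6 - 1t for integer t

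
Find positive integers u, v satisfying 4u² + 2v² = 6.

Try small values of u and check whether (6 - 4u²)/2 is a perfect square.
u = 1: 4·1² = 4, so 2v² = 6 - 4 = 2, giving v² = 1, v = 1.
Check: 4·1² + 2·1² = 4 + 2 = 6 ✓

u = 1, v = 1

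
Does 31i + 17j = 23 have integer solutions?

Step 1: Compute gcd(31, 17).
gcd(31, 17) = 1

Step 2: Check divisibility.
Does 1 divide 23? 23 = 1 x 23, so yes.

By the theorem on linear Diophantine equations, 31i + 17j = 23 has integer solutions if and only if gcd(31, 17) divides 23. Since 1 | 23, solutions exist.

Yes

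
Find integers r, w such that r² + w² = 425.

We need to find integers r, w > 0 such that r² + w² = 425.
Trying r = 5: w² = 425 - 5² = 425 - 25 = 400
w = 20
Check: 5² + 20² = 25 + 400 = 425 ✓

425 = 5² + 20²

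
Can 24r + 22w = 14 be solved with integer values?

Step 1: Compute gcd(24, 22).
gcd(24, 22) = 2

Step 2: Check divisibility.
Does 2 divide 14? 14 = 2 x 7, so yes.

By the theorem on linear Diophantine equations, 24r + 22w = 14 has integer solutions if and only if gcd(24, 22) divides 14. Since 2 | 14, solutions exist.

Yes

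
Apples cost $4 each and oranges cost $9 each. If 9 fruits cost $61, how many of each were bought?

Let a = apples, o = oranges.
a + o = 9
4a + 9o = 61
Substitute o = 9 - a:
4a + 9(9 - a) = 61
(4 - 9)a = 61 - 81
-5a = -20
a = 4, o = 9 - 4 = 5

Apples: 4, Oranges: 5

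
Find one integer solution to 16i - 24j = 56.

Step 1: Check solvability.
gcd(16, 24) = 8
Since 8 divides 56, solutions exist.

Step 2: Apply extended Euclidean algorithm to find gcd.
We find integers such that 16*x0 + 24*y0 = 8

Step 3: Scale the particular solution.
Multiply by 56/8 = 7:
i = -7, j = -7

Step 4: Verify.
16*(-7) - 24*(-7) = 56 = 56 ✓

i = -7, j = -7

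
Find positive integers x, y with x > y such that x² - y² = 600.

Factor: x² - y² = (x+y)(x-y) = 600.
We need two factors of 600 with the same parity.
Use x+y = 300 and x-y = 2 (product 300·2 = 600).
Adding: 2x = 302, so x = 151.
Subtracting: 2y = 298, so y = 149.
Check: 151² - 149² = 22801 - 22201 = 600 ✓

x = 151, y = 149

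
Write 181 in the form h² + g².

We need to find integers h, g > 0 such that h² + g² = 181.
Trying h = 9: g² = 181 - 9² = 181 - 81 = 100
g = 10
Check: 9² + 10² = 81 + 100 = 181 ✓

181 = 9² + 10²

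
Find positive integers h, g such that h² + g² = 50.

Search for h with 50 - h² a perfect square.
h = 1: 50 - 1² = 50 - 1 = 49 = 7² ✓
So h = 1, g = 7.

h = 1, g = 7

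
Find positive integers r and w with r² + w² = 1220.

We need to find integers r, w > 0 such that r² + w² = 1220.
Trying r = 8: w² = 1220 - 8² = 1220 - 64 = 1156
w = 34
Check: 8² + 34² = 64 + 1156 = 1220 ✓

1220 = 8² + 34²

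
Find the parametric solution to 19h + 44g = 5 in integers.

Step 1: Compute gcd(19, 44) = 1.
Since 1 divides 5, solutions exist.

Step 2: Find a particular solution using extended Euclidean algorithm.
We get h₀ = 35, g₀ = -15.
Check: 19*35 + 44*-15 = 5 = 5 ✓

Step 3: Write the general solution.
h = 35 + (44/1)t = 35 + 44t
g = -15 - (19/1)t = -15 - 19t
for any integer t.

h = 35 + 44t, g = -15 - 19t for integer t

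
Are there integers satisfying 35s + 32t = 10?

Step 1: Compute gcd(35, 32).
gcd(35, 32) = 1

Step 2: Check divisibility.
Does 1 divide 10? 10 = 1 x 10, so yes.

By the theorem on linear Diophantine equations, 35s + 32t = 10 has integer solutions if and only if gcd(35, 32) divides 10. Since 1 | 10, solutions exist.

Yes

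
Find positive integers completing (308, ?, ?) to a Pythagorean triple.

We need the other leg and hypotenuse such that 308² + x² = c².
Take x = 75, c = 317: 308² + 75² = 94864 + 5625 = 100489 = 317² ✓
Triple: (75, 308, 317)

(75, 308, 317)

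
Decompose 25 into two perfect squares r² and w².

We need to find integers r, w > 0 such that r² + w² = 25.
Trying r = 3: w² = 25 - 3² = 25 - 9 = 16
w = 4
Check: 3² + 4² = 9 + 16 = 25 ✓

25 = 3² + 4²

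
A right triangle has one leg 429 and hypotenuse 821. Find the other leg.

b² = c² - a² = 674041 - 184041 = 490000
b = 700

700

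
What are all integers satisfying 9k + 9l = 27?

Step 1: Compute gcd(9, 9) = 9.
Since 9 divides 27, solutions exist.

Step 2: Find a particular solution using extended Euclidean algorithm.
We get k₀ = 0, l₀ = 3.
Check: 9*0 + 9*3 = 27 = 27 ✓

Step 3: Write the general solution.
k = 0 + (9/9)t = 0 + 1t
l = 3 - (9/9)t = 3 - 1t
for any integer t.

k = 0 + 1t, l = 3 - 1t for integer t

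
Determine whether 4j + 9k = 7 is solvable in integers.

Step 1: Compute gcd(4, 9).
gcd(4, 9) = 1

Step 2: Check divisibility.
Does 1 divide 7? 7 = 1 x 7, so yes.

By the theorem on linear Diophantine equations, 4j + 9k = 7 has integer solutions if and only if gcd(4, 9) divides 7. Since 1 | 7, solutions exist.

Yes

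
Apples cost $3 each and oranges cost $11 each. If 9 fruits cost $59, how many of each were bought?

Let a = apples, o = oranges.
a + o = 9
3a + 11o = 59
Substitute o = 9 - a:
3a + 11(9 - a) = 59
(3 - 11)a = 59 - 99
-8a = -40
a = 5, o = 9 - 5 = 4

Apples: 5, Oranges: 4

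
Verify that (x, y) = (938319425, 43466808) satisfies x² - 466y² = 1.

Compute x² = 938319425² = 880443343332330625
Compute 466y² = 466·43466808² = 466·1889363397708864 = 880443343332330624
x² - 466y² = 880443343332330625 - 880443343332330624 = 1
Since this equals 1, (938319425, 43466808) is a solution.

Yes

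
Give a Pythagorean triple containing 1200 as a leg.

We need the other leg and hypotenuse such that 1200² + x² = c².
Take x = 49, c = 1201: 1200² + 49² = 1440000 + 2401 = 1442401 = 1201² ✓
Triple: (49, 1200, 1201)

(49, 1200, 1201)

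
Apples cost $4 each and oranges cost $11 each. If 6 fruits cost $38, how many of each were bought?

Let a = apples, o = oranges.
a + o = 6
4a + 11o = 38
Substitute o = 6 - a:
4a + 11(6 - a) = 38
(4 - 11)a = 38 - 66
-7a = -28
a = 4, o = 6 - 4 = 2

Apples: 4, Oranges: 2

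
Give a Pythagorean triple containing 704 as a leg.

We need the other leg and hypotenuse such that 704² + x² = c².
Take x = 270, c = 754: 704² + 270² = 495616 + 72900 = 568516 = 754² ✓
Triple: (270, 704, 754)

(270, 704, 754)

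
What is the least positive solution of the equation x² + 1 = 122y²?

We need x² = 122y² - 1. Try successive y:
y = 1: x² = 122·1² - 1 = 121 = 11² ✓
Check: 11² - 122·1² = 121 - 122 = -1 ✓

x = 11, y = 1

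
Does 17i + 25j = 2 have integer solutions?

Step 1: Compute gcd(17, 25).
gcd(17, 25) = 1

Step 2: Check divisibility.
Does 1 divide 2? 2 = 1 x 2, so yes.

By the theorem on linear Diophantine equations, 17i + 25j = 2 has integer solutions if and only if gcd(17, 25) divides 2. Since 1 | 2, solutions exist.

Yes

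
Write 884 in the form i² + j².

We need to find integers i, j > 0 such that i² + j² = 884.
Trying i = 10: j² = 884 - 10² = 884 - 100 = 784
j = 28
Check: 10² + 28² = 100 + 784 = 884 ✓

884 = 10² + 28²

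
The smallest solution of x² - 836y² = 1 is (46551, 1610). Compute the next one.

Solutions to x² - Dy² = 1 are generated by powers of (x₀ + y₀√D).
The next solution satisfies x₁ + y₁√836 = (x₀ + y₀√836)², giving:
x₁ = x₀² + 836y₀² = 46551² + 836·1610² = 2166995601 + 2166995600 = 4333991201
y₁ = 2x₀y₀ = 2·46551·1610 = 149894220

Verify: 4333991201² - 836·149894220² = 18783479730345422401 - 18783479730345422400 = 1 ✓

x = 4333991201, y = 149894220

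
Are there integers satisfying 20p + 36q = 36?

Step 1: Compute gcd(20, 36).
gcd(20, 36) = 4

Step 2: Check divisibility.
Does 4 divide 36? 36 = 4 x 9, so yes.

By the theorem on linear Diophantine equations, 20p + 36q = 36 has integer solutions if and only if gcd(20, 36) divides 36. Since 4 | 36, solutions exist.

Yes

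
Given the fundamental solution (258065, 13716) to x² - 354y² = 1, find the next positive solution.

Solutions to x² - Dy² = 1 are generated by powers of (x₀ + y₀√D).
The next solution satisfies x₁ + y₁√354 = (x₀ + y₀√354)², giving:
x₁ = x₀² + 354y₀² = 258065² + 354·13716² = 66597544225 + 66597544224 = 133195088449
y₁ = 2x₀y₀ = 2·258065·13716 = 7079239080

Verify: 133195088449² - 354·7079239080² = 17740931586936933225601 - 17740931586936933225600 = 1 ✓

x = 133195088449, y = 7079239080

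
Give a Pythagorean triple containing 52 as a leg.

We need the other leg and hypotenuse such that 52² + x² = c².
Take x = 165, c = 173: 52² + 165² = 2704 + 27225 = 29929 = 173² ✓
Triple: (165, 52, 173)

(165, 52, 173)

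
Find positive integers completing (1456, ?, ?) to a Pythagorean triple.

We need the other leg and hypotenuse such that 1456² + x² = c².
Take x = 2508, c = 2900: 1456² + 2508² = 2119936 + 6290064 = 8410000 = 2900² ✓
Triple: (2508, 1456, 2900)

(2508, 1456, 2900)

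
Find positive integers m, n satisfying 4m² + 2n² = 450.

Try small values of m and check whether (450 - 4m²)/2 is a perfect square.
m = 10: 4·10² = 400, so 2n² = 450 - 400 = 50, giving n² = 25, n = 5.
Check: 4·10² + 2·5² = 400 + 50 = 450 ✓

m = 10, n = 5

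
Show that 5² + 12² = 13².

Compute a² + b² = 5² + 12² = 25 + 144 = 169
Compute c² = 13² = 169
Since 169 = 169, confirmed.

Yes, it is a Pythagorean triple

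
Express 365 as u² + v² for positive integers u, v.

We need to find integers u, v > 0 such that u² + v² = 365.
Trying u = 2: v² = 365 - 2² = 365 - 4 = 361
v = 19
Check: 2² + 19² = 4 + 361 = 365 ✓

365 = 2² + 19²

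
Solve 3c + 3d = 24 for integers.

Step 1: Check solvability.
gcd(3, 3) = 3
Since 3 divides 24, solutions exist.

Step 2: Apply extended Euclidean algorithm to find gcd.
We find integers such that 3*x0 + 3*y0 = 3

Step 3: Scale the particular solution.
Multiply by 24/3 = 8:
c = 0, d = 8

Step 4: Verify.
3*(0) + 3*(8) = 24 = 24 ✓

c = 0, d = 8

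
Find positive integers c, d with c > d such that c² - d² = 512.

Factor: c² - d² = (c+d)(c-d) = 512.
We need two factors of 512 with the same parity.
Use c+d = 256 and c-d = 2 (product 256·2 = 512).
Adding: 2c = 258, so c = 129.
Subtracting: 2d = 254, so d = 127.
Check: 129² - 127² = 16641 - 16129 = 512 ✓

c = 129, d = 127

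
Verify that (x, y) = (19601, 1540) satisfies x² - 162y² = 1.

Compute x² = 19601² = 384199201
Compute 162y² = 162·1540² = 162·2371600 = 384199200
x² - 162y² = 384199201 - 384199200 = 1
Since this equals 1, (19601, 1540) is a solution.

Yes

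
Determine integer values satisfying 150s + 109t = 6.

Step 1: Check solvability.
gcd(150, 109) = 1
Since 1 divides 6, solutions exist.

Step 2: Apply extended Euclidean algorithm to find gcd.
We find integers such that 150*x0 + 109*y0 = 1

Step 3: Scale the particular solution.
Multiply by 6/1 = 6:
s = 48, t = -66

Step 4: Verify.
150*(48) + 109*(-66) = 6 = 6 ✓

s = 48, t = -66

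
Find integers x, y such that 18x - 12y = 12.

Step 1: Check solvability.
gcd(18, 12) = 6
Since 6 divides 12, solutions exist.

Step 2: Apply extended Euclidean algorithm to find gcd.
We find integers such that 18*x0 + 12*y0 = 6

Step 3: Scale the particular solution.
Multiply by 12/6 = 2:
x = 2, y = 2

Step 4: Verify.
18*(2) - 12*(2) = 12 = 12 ✓

x = 2, y = 2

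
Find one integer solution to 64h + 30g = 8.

Step 1: Check solvability.
gcd(64, 30) = 2
Since 2 divides 8, solutions exist.

Step 2: Apply extended Euclidean algorithm to find gcd.
We find integers such that 64*x0 + 30*y0 = 2

Step 3: Scale the particular solution.
Multiply by 8/2 = 4:
h = -28, g = 60

Step 4: Verify.
64*(-28) + 30*(60) = 8 = 8 ✓

h = -28, g = 60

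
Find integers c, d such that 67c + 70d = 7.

Step 1: Check solvability.
gcd(67, 70) = 1
Since 1 divides 7, solutions exist.

Step 2: Apply extended Euclidean algorithm to find gcd.
We find integers such that 67*x0 + 70*y0 = 1

Step 3: Scale the particular solution.
Multiply by 7/1 = 7:
c = 161, d = -154

Step 4: Verify.
67*(161) + 70*(-154) = 7 = 7 ✓

c = 161, d = -154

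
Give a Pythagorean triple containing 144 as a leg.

We need the other leg and hypotenuse such that 144² + x² = c².
Take x = 1725, c = 1731: 144² + 1725² = 20736 + 2975625 = 2996361 = 1731² ✓
Triple: (1725, 144, 1731)

(1725, 144, 1731)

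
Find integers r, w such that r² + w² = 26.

We need to find integers r, w > 0 such that r² + w² = 26.
Trying r = 1: w² = 26 - 1² = 26 - 1 = 25
w = 5
Check: 1² + 5² = 1 + 25 = 26 ✓

26 = 1² + 5²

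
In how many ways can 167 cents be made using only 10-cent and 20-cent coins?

We need non-negative integers (x, y) with 10x + 20y = 167.
For each x from 0 to 16, check if (167 - 10x) is a non-negative multiple of 20.
Solutions (x, y): none
Count: 0

0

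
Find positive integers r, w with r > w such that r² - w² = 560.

Factor: r² - w² = (r+w)(r-w) = 560.
We need two factors of 560 with the same parity.
Use r+w = 280 and r-w = 2 (product 280·2 = 560).
Adding: 2r = 282, so r = 141.
Subtracting: 2w = 278, so w = 139.
Check: 141² - 139² = 19881 - 19321 = 560 ✓

r = 141, w = 139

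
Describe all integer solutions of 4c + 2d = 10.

Step 1: Compute gcd(4, 2) = 2.
Since 2 divides 10, solutions exist.

Step 2: Find a particular solution using extended Euclidean algorithm.
We get c₀ = 0, d₀ = 5.
Check: 4*0 + 2*5 = 10 = 10 ✓

Step 3: Write the general solution.
c = 0 + (2/2)t = 0 + 1t
d = 5 - (4/2)t = 5 - 2t
for any integer t.

c = 0 + 1t, d = 5 - 2t for integer t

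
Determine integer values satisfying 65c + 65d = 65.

Step 1: Check solvability.
gcd(65, 65) = 65
Since 65 divides 65, solutions exist.

Step 2: Apply extended Euclidean algorithm to find gcd.
We find integers such that 65*x0 + 65*y0 = 65

Step 3: Scale the particular solution.
Multiply by 65/65 = 1:
c = 0, d = 1

Step 4: Verify.
65*(0) + 65*(1) = 65 = 65 ✓

c = 0, d = 1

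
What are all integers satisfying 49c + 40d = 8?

Step 1: Compute gcd(49, 40) = 1.
Since 1 divides 8, solutions exist.

Step 2: Find a particular solution using extended Euclidean algorithm.
We get c₀ = 72, d₀ = -88.
Check: 49*72 + 40*-88 = 8 = 8 ✓

Step 3: Write the general solution.
c = 72 + (40/1)t = 72 + 40t
d = -88 - (49/1)t = -88 - 49t
for any integer t.

c = 72 + 40t, d = -88 - 49t for integer t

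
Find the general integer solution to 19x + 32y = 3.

Step 1: Compute gcd(19, 32) = 1.
Since 1 divides 3, solutions exist.

Step 2: Find a particular solution using extended Euclidean algorithm.
We get x₀ = -15, y₀ = 9.
Check: 19*-15 + 32*9 = 3 = 3 ✓

Step 3: Write the general solution.
x = -15 + (32/1)t = -15 + 32t
y = 9 - (19/1)t = 9 - 19t
for any integer t.

x = -15 + 32t, y = 9 - 19t for integer t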